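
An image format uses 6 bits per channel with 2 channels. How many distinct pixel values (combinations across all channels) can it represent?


Total bits = 6 bits/channel × 2 channels = 12 bits
Distinct pixel values = 2^12
= 4,096 pixel values


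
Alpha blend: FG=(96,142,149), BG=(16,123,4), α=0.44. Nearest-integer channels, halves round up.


C = α×F + (1-α)×B, with 1-α = 0.56
R: 0.44×96 + 0.56×16 = 42.24 + 8.96 = 51.20 → 51
G: 0.44×142 + 0.56×123 = 62.48 + 68.88 = 131.36 → 131
B: 0.44×149 + 0.56×4 = 65.56 + 2.24 = 67.80 → 68
= RGB(51, 131, 68)


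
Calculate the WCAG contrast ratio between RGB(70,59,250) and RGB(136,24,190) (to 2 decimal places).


Linearize each sRGB channel c=v/255: c/12.92 if c ≤ 0.04045 else ((c+0.055)/1.055)^2.4
L = 0.2126×R_lin + 0.7152×G_lin + 0.0722×B_lin
Color 1 (70,59,250):
  R=70: 70/255≈0.2745 > 0.04045 → ((0.2745+0.055)/1.055)^2.4 ≈ 0.06125
  G=59: 59/255≈0.2314 > 0.04045 → ((0.2314+0.055)/1.055)^2.4 ≈ 0.04374
  B=250: 250/255≈0.9804 > 0.04045 → ((0.9804+0.055)/1.055)^2.4 ≈ 0.95597
  L1 = 0.2126×0.06125 + 0.7152×0.04374 + 0.0722×0.95597 ≈ 0.11332
Color 2 (136,24,190):
  R=136: 136/255≈0.5333 > 0.04045 → ((0.5333+0.055)/1.055)^2.4 ≈ 0.24620
  G=24: 24/255≈0.0941 > 0.04045 → ((0.0941+0.055)/1.055)^2.4 ≈ 0.00913
  B=190: 190/255≈0.7451 > 0.04045 → ((0.7451+0.055)/1.055)^2.4 ≈ 0.51492
  L2 = 0.2126×0.24620 + 0.7152×0.00913 + 0.0722×0.51492 ≈ 0.09605
Lighter = 0.11332, Darker = 0.09605
Ratio = (L_lighter + 0.05) / (L_darker + 0.05)
Ratio = (0.11332 + 0.05) / (0.09605 + 0.05) = 0.16332 / 0.14605 ≈ 1.1182
Ratio ≈ 1.12:1


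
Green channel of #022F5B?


Color: #022F5B
R = 02 = 2
G = 2F = 47
B = 5B = 91
Green = 47


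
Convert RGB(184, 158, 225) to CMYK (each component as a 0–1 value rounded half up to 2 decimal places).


R'=184/255≈0.7216, G'=158/255≈0.6196, B'=225/255≈0.8824
K = 1 - max(R',G',B') = 1 - 225/255 = 30/255 = 0.11764… → 0.12
(1-R'-K)/(1-K) simplifies to (max-R)/max with max = 225:
C = (225-184)/225 = 41/225 = 0.18222… → 0.18
M = (225-158)/225 = 67/225 = 0.29777… → 0.30
Y = (225-225)/225 = 0/225 = 0 → 0.00
= CMYK(0.18, 0.30, 0.00, 0.12)


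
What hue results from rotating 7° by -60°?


New hue = (H + rotation) mod 360
New hue = (7 -60) mod 360
= -53 mod 360
= 307°


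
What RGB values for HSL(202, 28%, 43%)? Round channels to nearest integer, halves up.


H=202°, S=0.28, L=0.43
C = (1-|2L-1|)×S = (1-|-0.14|)×0.28 = 0.2408
H' = H/60 = 202/60 ≈ 3.3667; X = C×(1-|H' mod 2 - 1|) ≈ 0.1525
m = L - C/2 = 0.43 - 0.1204 = 0.3096
Sector ⌊H'⌋ = 3 → (R',G',B') = (0.0, ≈0.1525, 0.2408)
RGB = ((R'+m)×255, (G'+m)×255, (B'+m)×255) = (78.948, 117.8372, 140.352)
Round half up → RGB(79, 118, 140)


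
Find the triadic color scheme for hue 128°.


Triadic: equally spaced at 120° intervals
H1 = 128°
H2 = (128 + 120) mod 360 = 248°
H3 = (128 + 240) mod 360 = 8°
Triadic = 128°, 248°, 8°


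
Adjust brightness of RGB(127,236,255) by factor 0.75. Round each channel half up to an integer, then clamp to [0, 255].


Multiply each channel by 0.75, round half up, clamp to [0, 255]
R: 127×0.75 = 95.25 → round → 95
G: 236×0.75 = 177
B: 255×0.75 = 191.25 → round → 191
= RGB(95, 177, 191)


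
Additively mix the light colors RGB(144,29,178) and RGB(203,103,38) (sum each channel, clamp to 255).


Additive: each channel = min(255, C₁+C₂)
R: 144+203 = 347 → 255
G: 29+103 = 132 → 132
B: 178+38 = 216 → 216
= RGB(255, 132, 216)


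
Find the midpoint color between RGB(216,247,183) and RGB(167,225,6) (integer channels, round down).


Midpoint: each channel = ⌊(C₁+C₂)/2⌋
R: ⌊(216+167)/2⌋ = 191
G: ⌊(247+225)/2⌋ = 236
B: ⌊(183+6)/2⌋ = 94
= RGB(191, 236, 94)


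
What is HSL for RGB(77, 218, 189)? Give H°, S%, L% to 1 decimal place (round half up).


Normalize: R'=77/255≈0.3020, G'=218/255≈0.8549, B'=189/255≈0.7412
Max=218/255, Min=77/255, Δ=Max-Min=141/255
L = (Max+Min)/2 = (218+77)/510 = 295/510 = 0.57843… → L = 57.8%
L > 0.5 → S = Δ/(2-Max-Min) = 141/(510-218-77) = 141/215 = 0.65581… → S = 65.6%
(the 1/255 factors cancel in S and H, so raw channel differences can be used)
Max is G' → H = 60 × ((B-R)/Δ + 2) = 60 × ((189-77)/141 + 2)
  112/141 + 2 = 0.7943… + 2 = 2.7943…
  H = 60 × 2.7943… = 167.659…° → H = 167.7°
= HSL(167.7°, 65.6%, 57.8%)


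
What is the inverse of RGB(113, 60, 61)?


Invert: (255-R, 255-G, 255-B)
R: 255-113 = 142
G: 255-60 = 195
B: 255-61 = 194
= RGB(142, 195, 194)


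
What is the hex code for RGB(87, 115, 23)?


R = 87 → 57 (hex)
G = 115 → 73 (hex)
B = 23 → 17 (hex)
Hex = #577317


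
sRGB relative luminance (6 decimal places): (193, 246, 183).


Linearize each channel (sRGB transfer function): c = v/255; c_lin = c/12.92 if c ≤ 0.04045, else ((c+0.055)/1.055)^2.4
  R: 193/255 ≈ 0.756863 > 0.04045 → ((0.756863+0.055)/1.055)^2.4 ≈ 0.533276
  G: 246/255 ≈ 0.964706 > 0.04045 → ((0.964706+0.055)/1.055)^2.4 ≈ 0.921582
  B: 183/255 ≈ 0.717647 > 0.04045 → ((0.717647+0.055)/1.055)^2.4 ≈ 0.473531
R_lin = 0.533276, G_lin = 0.921582, B_lin = 0.473531
L = 0.2126×R + 0.7152×G + 0.0722×B
L = 0.2126×0.533276 + 0.7152×0.921582 + 0.0722×0.473531
L ≈ 0.806679


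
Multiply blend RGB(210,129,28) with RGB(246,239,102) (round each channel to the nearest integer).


Multiply: C = A×B/255, rounded to nearest integer
R: 210×246/255 = 51660/255 ≈ 202.588 → 203
G: 129×239/255 = 30831/255 ≈ 120.906 → 121
B: 28×102/255 = 2856/255 ≈ 11.200 → 11
= RGB(203, 121, 11)


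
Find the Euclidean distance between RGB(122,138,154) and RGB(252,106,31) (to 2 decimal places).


d = √[(R₁-R₂)² + (G₁-G₂)² + (B₁-B₂)²]
d = √[(122-252)² + (138-106)² + (154-31)²]
d = √[16900 + 1024 + 15129]
d = √33053
d ≈ 181.80


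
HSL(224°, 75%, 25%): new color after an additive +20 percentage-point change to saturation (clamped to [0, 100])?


Original S = 75%
Adjustment = +20 percentage points
New S = 75 + (20) = 95
Clamp to [0, 100] → 95
= HSL(224°, 95%, 25%)


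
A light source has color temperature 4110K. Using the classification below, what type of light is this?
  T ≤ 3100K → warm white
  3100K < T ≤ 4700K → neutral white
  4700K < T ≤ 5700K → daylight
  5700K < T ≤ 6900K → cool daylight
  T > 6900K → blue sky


Temperature: 4110K
3100K < 4110K ≤ 4700K → neutral white
Classification: neutral white


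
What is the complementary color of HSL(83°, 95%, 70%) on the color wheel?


Complement = opposite side of color wheel = hue + 180°
H' = (83 + 180) mod 360 = 263°
S and L unchanged.
= HSL(263°, 95%, 70%)


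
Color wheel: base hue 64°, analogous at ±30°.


Base hue: 64°
Left analog: (64 - 30) mod 360 = 34°
Right analog: (64 + 30) mod 360 = 94°
Analogous hues = 34° and 94°


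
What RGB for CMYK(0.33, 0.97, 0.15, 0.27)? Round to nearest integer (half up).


R = 255 × (1-C) × (1-K) = 255 × 0.67 × 0.73 = 124.7205 → 125
G = 255 × (1-M) × (1-K) = 255 × 0.03 × 0.73 = 5.5845 → 6
B = 255 × (1-Y) × (1-K) = 255 × 0.85 × 0.73 = 158.2275 → 158
= RGB(125, 6, 158)


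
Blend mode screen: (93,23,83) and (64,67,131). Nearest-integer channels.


Screen: C = 255 - (255-A)×(255-B)/255, rounded to nearest integer
R: 255 - (255-93)×(255-64)/255 = 255 - 30942/255 ≈ 255 - 121.341 = 133.659 → 134
G: 255 - (255-23)×(255-67)/255 = 255 - 43616/255 ≈ 255 - 171.043 = 83.957 → 84
B: 255 - (255-83)×(255-131)/255 = 255 - 21328/255 ≈ 255 - 83.639 = 171.361 → 171
= RGB(134, 84, 171)


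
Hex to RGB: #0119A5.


01 → 1 (R)
19 → 25 (G)
A5 → 165 (B)
= RGB(1, 25, 165)


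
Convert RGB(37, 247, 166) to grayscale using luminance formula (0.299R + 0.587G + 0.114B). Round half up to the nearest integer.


Gray = 0.299×R + 0.587×G + 0.114×B
Gray = 0.299×37 + 0.587×247 + 0.114×166
Gray = 11.063 + 144.989 + 18.924
Gray = 174.976 → round half up → 175
Gray = 175


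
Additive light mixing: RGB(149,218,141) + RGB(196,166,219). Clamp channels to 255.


Additive: each channel = min(255, C₁+C₂)
R: 149+196 = 345 → 255
G: 218+166 = 384 → 255
B: 141+219 = 360 → 255
= RGB(255, 255, 255)


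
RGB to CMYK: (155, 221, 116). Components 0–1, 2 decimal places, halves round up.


R'=155/255≈0.6078, G'=221/255≈0.8667, B'=116/255≈0.4549
K = 1 - max(R',G',B') = 1 - 221/255 = 34/255 = 0.13333… → 0.13
(1-R'-K)/(1-K) simplifies to (max-R)/max with max = 221:
C = (221-155)/221 = 66/221 = 0.29864… → 0.30
M = (221-221)/221 = 0/221 = 0 → 0.00
Y = (221-116)/221 = 105/221 = 0.47511… → 0.48
= CMYK(0.30, 0.00, 0.48, 0.13)


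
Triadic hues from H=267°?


Triadic: equally spaced at 120° intervals
H1 = 267°
H2 = (267 + 120) mod 360 = 27°
H3 = (267 + 240) mod 360 = 147°
Triadic = 267°, 27°, 147°


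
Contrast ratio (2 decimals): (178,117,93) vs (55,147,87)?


Linearize each sRGB channel c=v/255: c/12.92 if c ≤ 0.04045 else ((c+0.055)/1.055)^2.4
L = 0.2126×R_lin + 0.7152×G_lin + 0.0722×B_lin
Color 1 (178,117,93):
  R=178: 178/255≈0.6980 > 0.04045 → ((0.6980+0.055)/1.055)^2.4 ≈ 0.44520
  G=117: 117/255≈0.4588 > 0.04045 → ((0.4588+0.055)/1.055)^2.4 ≈ 0.17789
  B=93: 93/255≈0.3647 > 0.04045 → ((0.3647+0.055)/1.055)^2.4 ≈ 0.10946
  L1 = 0.2126×0.44520 + 0.7152×0.17789 + 0.0722×0.10946 ≈ 0.22978
Color 2 (55,147,87):
  R=55: 55/255≈0.2157 > 0.04045 → ((0.2157+0.055)/1.055)^2.4 ≈ 0.03820
  G=147: 147/255≈0.5765 > 0.04045 → ((0.5765+0.055)/1.055)^2.4 ≈ 0.29177
  B=87: 87/255≈0.3412 > 0.04045 → ((0.3412+0.055)/1.055)^2.4 ≈ 0.09531
  L2 = 0.2126×0.03820 + 0.7152×0.29177 + 0.0722×0.09531 ≈ 0.22368
Lighter = 0.22978, Darker = 0.22368
Ratio = (L_lighter + 0.05) / (L_darker + 0.05)
Ratio = (0.22978 + 0.05) / (0.22368 + 0.05) = 0.27978 / 0.27368 ≈ 1.0223
Ratio ≈ 1.02:1


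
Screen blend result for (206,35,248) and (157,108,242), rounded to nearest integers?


Screen: C = 255 - (255-A)×(255-B)/255, rounded to nearest integer
R: 255 - (255-206)×(255-157)/255 = 255 - 4802/255 ≈ 255 - 18.831 = 236.169 → 236
G: 255 - (255-35)×(255-108)/255 = 255 - 32340/255 ≈ 255 - 126.824 = 128.176 → 128
B: 255 - (255-248)×(255-242)/255 = 255 - 91/255 ≈ 255 - 0.357 = 254.643 → 255
= RGB(236, 128, 255)


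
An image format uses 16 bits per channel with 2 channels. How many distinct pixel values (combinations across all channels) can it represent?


Total bits = 16 bits/channel × 2 channels = 32 bits
Distinct pixel values = 2^32
= 4,294,967,296 pixel values


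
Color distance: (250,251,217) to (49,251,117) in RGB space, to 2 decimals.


d = √[(R₁-R₂)² + (G₁-G₂)² + (B₁-B₂)²]
d = √[(250-49)² + (251-251)² + (217-117)²]
d = √[40401 + 0 + 10000]
d = √50401
d ≈ 224.50


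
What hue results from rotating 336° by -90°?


New hue = (H + rotation) mod 360
New hue = (336 -90) mod 360
= 246 mod 360
= 246°


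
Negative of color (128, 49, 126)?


Invert: (255-R, 255-G, 255-B)
R: 255-128 = 127
G: 255-49 = 206
B: 255-126 = 129
= RGB(127, 206, 129)


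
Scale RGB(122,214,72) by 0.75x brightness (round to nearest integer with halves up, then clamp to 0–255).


Multiply each channel by 0.75, round half up, clamp to [0, 255]
R: 122×0.75 = 91.5 → round → 92
G: 214×0.75 = 160.5 → round → 161
B: 72×0.75 = 54
= RGB(92, 161, 54)


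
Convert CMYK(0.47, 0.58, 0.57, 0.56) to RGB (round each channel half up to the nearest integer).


R = 255 × (1-C) × (1-K) = 255 × 0.53 × 0.44 = 59.466 → 59
G = 255 × (1-M) × (1-K) = 255 × 0.42 × 0.44 = 47.124 → 47
B = 255 × (1-Y) × (1-K) = 255 × 0.43 × 0.44 = 48.246 → 48
= RGB(59, 47, 48)


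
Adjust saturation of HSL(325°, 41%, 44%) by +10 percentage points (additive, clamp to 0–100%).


Original S = 41%
Adjustment = +10 percentage points
New S = 41 + (10) = 51
Clamp to [0, 100] → 51
= HSL(325°, 51%, 44%)


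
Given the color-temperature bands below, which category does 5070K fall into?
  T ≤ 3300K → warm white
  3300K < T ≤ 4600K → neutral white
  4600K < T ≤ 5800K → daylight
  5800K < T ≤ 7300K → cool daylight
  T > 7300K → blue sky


Temperature: 5070K
4600K < 5070K ≤ 5800K → daylight
Classification: daylight


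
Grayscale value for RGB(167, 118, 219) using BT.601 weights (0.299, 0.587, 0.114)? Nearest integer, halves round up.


Gray = 0.299×R + 0.587×G + 0.114×B
Gray = 0.299×167 + 0.587×118 + 0.114×219
Gray = 49.933 + 69.266 + 24.966
Gray = 144.165 → round half up → 144
Gray = 144


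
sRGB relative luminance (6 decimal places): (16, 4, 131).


Linearize each channel (sRGB transfer function): c = v/255; c_lin = c/12.92 if c ≤ 0.04045, else ((c+0.055)/1.055)^2.4
  R: 16/255 ≈ 0.062745 > 0.04045 → ((0.062745+0.055)/1.055)^2.4 ≈ 0.005182
  G: 4/255 ≈ 0.015686 ≤ 0.04045 → 0.015686/12.92 ≈ 0.001214
  B: 131/255 ≈ 0.513725 > 0.04045 → ((0.513725+0.055)/1.055)^2.4 ≈ 0.226966
R_lin = 0.005182, G_lin = 0.001214, B_lin = 0.226966
L = 0.2126×R + 0.7152×G + 0.0722×B
L = 0.2126×0.005182 + 0.7152×0.001214 + 0.0722×0.226966
L ≈ 0.018357


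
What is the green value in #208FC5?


Color: #208FC5
R = 20 = 32
G = 8F = 143
B = C5 = 197
Green = 143


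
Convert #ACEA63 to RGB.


AC → 172 (R)
EA → 234 (G)
63 → 99 (B)
= RGB(172, 234, 99)


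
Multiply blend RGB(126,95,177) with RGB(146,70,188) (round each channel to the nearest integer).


Multiply: C = A×B/255, rounded to nearest integer
R: 126×146/255 = 18396/255 ≈ 72.141 → 72
G: 95×70/255 = 6650/255 ≈ 26.078 → 26
B: 177×188/255 = 33276/255 ≈ 130.494 → 130
= RGB(72, 26, 130)


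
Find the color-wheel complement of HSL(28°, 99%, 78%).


Complement = opposite side of color wheel = hue + 180°
H' = (28 + 180) mod 360 = 208°
S and L unchanged.
= HSL(208°, 99%, 78%)


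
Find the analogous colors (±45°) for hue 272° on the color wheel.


Base hue: 272°
Left analog: (272 - 45) mod 360 = 227°
Right analog: (272 + 45) mod 360 = 317°
Analogous hues = 227° and 317°


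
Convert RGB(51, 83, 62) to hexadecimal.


R = 51 → 33 (hex)
G = 83 → 53 (hex)
B = 62 → 3E (hex)
Hex = #33533E


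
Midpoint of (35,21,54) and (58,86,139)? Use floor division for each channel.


Midpoint: each channel = ⌊(C₁+C₂)/2⌋
R: ⌊(35+58)/2⌋ = 46
G: ⌊(21+86)/2⌋ = 53
B: ⌊(54+139)/2⌋ = 96
= RGB(46, 53, 96)


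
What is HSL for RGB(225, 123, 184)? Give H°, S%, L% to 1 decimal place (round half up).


Normalize: R'=225/255≈0.8824, G'=123/255≈0.4824, B'=184/255≈0.7216
Max=225/255, Min=123/255, Δ=Max-Min=102/255
L = (Max+Min)/2 = (225+123)/510 = 348/510 = 0.68235… → L = 68.2%
L > 0.5 → S = Δ/(2-Max-Min) = 102/(510-225-123) = 102/162 = 0.62962… → S = 63.0%
(the 1/255 factors cancel in S and H, so raw channel differences can be used)
Max is R' → H = 60 × (((G-B)/Δ) mod 6) = 60 × (((123-184)/102) mod 6)
  (-61)/102 = -0.5980…; negative, so add 6 → 5.4019…
  H = 60 × 5.4019… = 324.117…° → H = 324.1°
= HSL(324.1°, 63.0%, 68.2%)


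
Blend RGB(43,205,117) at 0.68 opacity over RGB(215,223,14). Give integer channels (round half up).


C = α×F + (1-α)×B, with 1-α = 0.32
R: 0.68×43 + 0.32×215 = 29.24 + 68.80 = 98.04 → 98
G: 0.68×205 + 0.32×223 = 139.40 + 71.36 = 210.76 → 211
B: 0.68×117 + 0.32×14 = 79.56 + 4.48 = 84.04 → 84
= RGB(98, 211, 84)


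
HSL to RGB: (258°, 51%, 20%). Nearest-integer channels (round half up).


H=258°, S=0.51, L=0.20
C = (1-|2L-1|)×S = (1-|-0.60|)×0.51 = 0.204
H' = H/60 = 258/60 ≈ 4.3000; X = C×(1-|H' mod 2 - 1|) = 0.0612
m = L - C/2 = 0.20 - 0.102 = 0.098
Sector ⌊H'⌋ = 4 → (R',G',B') = (0.0612, 0.0, 0.204)
RGB = ((R'+m)×255, (G'+m)×255, (B'+m)×255) = (40.596, 24.99, 77.01)
Round half up → RGB(41, 25, 77)


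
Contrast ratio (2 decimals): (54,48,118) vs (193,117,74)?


Linearize each sRGB channel c=v/255: c/12.92 if c ≤ 0.04045 else ((c+0.055)/1.055)^2.4
L = 0.2126×R_lin + 0.7152×G_lin + 0.0722×B_lin
Color 1 (54,48,118):
  R=54: 54/255≈0.2118 > 0.04045 → ((0.2118+0.055)/1.055)^2.4 ≈ 0.03689
  G=48: 48/255≈0.1882 > 0.04045 → ((0.1882+0.055)/1.055)^2.4 ≈ 0.02956
  B=118: 118/255≈0.4627 > 0.04045 → ((0.4627+0.055)/1.055)^2.4 ≈ 0.18116
  L1 = 0.2126×0.03689 + 0.7152×0.02956 + 0.0722×0.18116 ≈ 0.04206
Color 2 (193,117,74):
  R=193: 193/255≈0.7569 > 0.04045 → ((0.7569+0.055)/1.055)^2.4 ≈ 0.53328
  G=117: 117/255≈0.4588 > 0.04045 → ((0.4588+0.055)/1.055)^2.4 ≈ 0.17789
  B=74: 74/255≈0.2902 > 0.04045 → ((0.2902+0.055)/1.055)^2.4 ≈ 0.06848
  L2 = 0.2126×0.53328 + 0.7152×0.17789 + 0.0722×0.06848 ≈ 0.24554
Lighter = 0.24554, Darker = 0.04206
Ratio = (L_lighter + 0.05) / (L_darker + 0.05)
Ratio = (0.24554 + 0.05) / (0.04206 + 0.05) = 0.29554 / 0.09206 ≈ 3.2103
Ratio ≈ 3.21:1


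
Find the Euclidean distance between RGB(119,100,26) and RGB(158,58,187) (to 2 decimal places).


d = √[(R₁-R₂)² + (G₁-G₂)² + (B₁-B₂)²]
d = √[(119-158)² + (100-58)² + (26-187)²]
d = √[1521 + 1764 + 25921]
d = √29206
d ≈ 170.90


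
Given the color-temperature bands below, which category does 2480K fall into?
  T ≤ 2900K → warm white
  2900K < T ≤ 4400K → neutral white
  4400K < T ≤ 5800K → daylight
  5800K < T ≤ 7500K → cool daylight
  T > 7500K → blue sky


Temperature: 2480K
2480K ≤ 2900K → warm white
Classification: warm white


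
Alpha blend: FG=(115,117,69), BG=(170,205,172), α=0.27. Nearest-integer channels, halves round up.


C = α×F + (1-α)×B, with 1-α = 0.73
R: 0.27×115 + 0.73×170 = 31.05 + 124.10 = 155.15 → 155
G: 0.27×117 + 0.73×205 = 31.59 + 149.65 = 181.24 → 181
B: 0.27×69 + 0.73×172 = 18.63 + 125.56 = 144.19 → 144
= RGB(155, 181, 144)


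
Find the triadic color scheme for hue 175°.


Triadic: equally spaced at 120° intervals
H1 = 175°
H2 = (175 + 120) mod 360 = 295°
H3 = (175 + 240) mod 360 = 55°
Triadic = 175°, 295°, 55°


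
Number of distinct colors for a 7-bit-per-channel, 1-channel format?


Total bits = 7 bits/channel × 1 channels = 7 bits
Distinct colors = 2^7
= 128 colors


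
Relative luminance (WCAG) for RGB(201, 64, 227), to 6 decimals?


Linearize each channel (sRGB transfer function): c = v/255; c_lin = c/12.92 if c ≤ 0.04045, else ((c+0.055)/1.055)^2.4
  R: 201/255 ≈ 0.788235 > 0.04045 → ((0.788235+0.055)/1.055)^2.4 ≈ 0.584078
  G: 64/255 ≈ 0.250980 > 0.04045 → ((0.250980+0.055)/1.055)^2.4 ≈ 0.051269
  B: 227/255 ≈ 0.890196 > 0.04045 → ((0.890196+0.055)/1.055)^2.4 ≈ 0.768151
R_lin = 0.584078, G_lin = 0.051269, B_lin = 0.768151
L = 0.2126×R + 0.7152×G + 0.0722×B
L = 0.2126×0.584078 + 0.7152×0.051269 + 0.0722×0.768151
L ≈ 0.216304


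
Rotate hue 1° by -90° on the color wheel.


New hue = (H + rotation) mod 360
New hue = (1 -90) mod 360
= -89 mod 360
= 271°


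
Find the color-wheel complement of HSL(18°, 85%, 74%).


Complement = opposite side of color wheel = hue + 180°
H' = (18 + 180) mod 360 = 198°
S and L unchanged.
= HSL(198°, 85%, 74%)


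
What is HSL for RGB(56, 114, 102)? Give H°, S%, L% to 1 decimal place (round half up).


Normalize: R'=56/255≈0.2196, G'=114/255≈0.4471, B'=102/255≈0.4000
Max=114/255, Min=56/255, Δ=Max-Min=58/255
L = (Max+Min)/2 = (114+56)/510 = 170/510 = 0.33333… → L = 33.3%
L ≤ 0.5 → S = Δ/(Max+Min) = 58/(114+56) = 58/170 = 0.34117… → S = 34.1%
(the 1/255 factors cancel in S and H, so raw channel differences can be used)
Max is G' → H = 60 × ((B-R)/Δ + 2) = 60 × ((102-56)/58 + 2)
  46/58 + 2 = 0.7931… + 2 = 2.7931…
  H = 60 × 2.7931… = 167.586…° → H = 167.6°
= HSL(167.6°, 34.1%, 33.3%)


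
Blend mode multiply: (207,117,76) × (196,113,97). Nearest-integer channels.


Multiply: C = A×B/255, rounded to nearest integer
R: 207×196/255 = 40572/255 ≈ 159.106 → 159
G: 117×113/255 = 13221/255 ≈ 51.847 → 52
B: 76×97/255 = 7372/255 ≈ 28.910 → 29
= RGB(159, 52, 29)


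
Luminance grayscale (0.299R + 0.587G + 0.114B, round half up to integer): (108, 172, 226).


Gray = 0.299×R + 0.587×G + 0.114×B
Gray = 0.299×108 + 0.587×172 + 0.114×226
Gray = 32.292 + 100.964 + 25.764
Gray = 159.020 → round half up → 159
Gray = 159


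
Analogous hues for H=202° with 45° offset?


Base hue: 202°
Left analog: (202 - 45) mod 360 = 157°
Right analog: (202 + 45) mod 360 = 247°
Analogous hues = 157° and 247°


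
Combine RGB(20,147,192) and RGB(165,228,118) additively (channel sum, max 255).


Additive: each channel = min(255, C₁+C₂)
R: 20+165 = 185 → 185
G: 147+228 = 375 → 255
B: 192+118 = 310 → 255
= RGB(185, 255, 255)


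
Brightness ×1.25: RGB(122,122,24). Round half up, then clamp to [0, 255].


Multiply each channel by 1.25, round half up, clamp to [0, 255]
R: 122×1.25 = 152.5 → round → 153
G: 122×1.25 = 152.5 → round → 153
B: 24×1.25 = 30
= RGB(153, 153, 30)


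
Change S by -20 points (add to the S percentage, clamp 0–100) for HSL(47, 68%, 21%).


Original S = 68%
Adjustment = -20 percentage points
New S = 68 + (-20) = 48
Clamp to [0, 100] → 48
= HSL(47°, 48%, 21%)


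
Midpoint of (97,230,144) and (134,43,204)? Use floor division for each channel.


Midpoint: each channel = ⌊(C₁+C₂)/2⌋
R: ⌊(97+134)/2⌋ = 115
G: ⌊(230+43)/2⌋ = 136
B: ⌊(144+204)/2⌋ = 174
= RGB(115, 136, 174)


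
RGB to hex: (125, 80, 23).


R = 125 → 7D (hex)
G = 80 → 50 (hex)
B = 23 → 17 (hex)
Hex = #7D5017


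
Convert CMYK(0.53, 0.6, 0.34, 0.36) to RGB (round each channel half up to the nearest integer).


R = 255 × (1-C) × (1-K) = 255 × 0.47 × 0.64 = 76.704 → 77
G = 255 × (1-M) × (1-K) = 255 × 0.40 × 0.64 = 65.28 → 65
B = 255 × (1-Y) × (1-K) = 255 × 0.66 × 0.64 = 107.712 → 108
= RGB(77, 65, 108)


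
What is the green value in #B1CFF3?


Color: #B1CFF3
R = B1 = 177
G = CF = 207
B = F3 = 243
Green = 207


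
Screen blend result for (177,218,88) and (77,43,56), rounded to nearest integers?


Screen: C = 255 - (255-A)×(255-B)/255, rounded to nearest integer
R: 255 - (255-177)×(255-77)/255 = 255 - 13884/255 ≈ 255 - 54.447 = 200.553 → 201
G: 255 - (255-218)×(255-43)/255 = 255 - 7844/255 ≈ 255 - 30.761 = 224.239 → 224
B: 255 - (255-88)×(255-56)/255 = 255 - 33233/255 ≈ 255 - 130.325 = 124.675 → 125
= RGB(201, 224, 125)


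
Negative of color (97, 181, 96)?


Invert: (255-R, 255-G, 255-B)
R: 255-97 = 158
G: 255-181 = 74
B: 255-96 = 159
= RGB(158, 74, 159)


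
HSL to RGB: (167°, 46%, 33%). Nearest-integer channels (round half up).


H=167°, S=0.46, L=0.33
C = (1-|2L-1|)×S = (1-|-0.34|)×0.46 = 0.3036
H' = H/60 = 167/60 ≈ 2.7833; X = C×(1-|H' mod 2 - 1|) = 0.23782
m = L - C/2 = 0.33 - 0.1518 = 0.1782
Sector ⌊H'⌋ = 2 → (R',G',B') = (0.0, 0.3036, 0.23782)
RGB = ((R'+m)×255, (G'+m)×255, (B'+m)×255) = (45.441, 122.859, 106.0851)
Round half up → RGB(45, 123, 106)


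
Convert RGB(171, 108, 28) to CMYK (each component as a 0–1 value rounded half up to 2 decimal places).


R'=171/255≈0.6706, G'=108/255≈0.4235, B'=28/255≈0.1098
K = 1 - max(R',G',B') = 1 - 171/255 = 84/255 = 0.32941… → 0.33
(1-R'-K)/(1-K) simplifies to (max-R)/max with max = 171:
C = (171-171)/171 = 0/171 = 0 → 0.00
M = (171-108)/171 = 63/171 = 0.36842… → 0.37
Y = (171-28)/171 = 143/171 = 0.83625… → 0.84
= CMYK(0.00, 0.37, 0.84, 0.33)


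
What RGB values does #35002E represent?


35 → 53 (R)
00 → 0 (G)
2E → 46 (B)
= RGB(53, 0, 46)


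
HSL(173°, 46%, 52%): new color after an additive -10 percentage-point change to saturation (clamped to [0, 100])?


Original S = 46%
Adjustment = -10 percentage points
New S = 46 + (-10) = 36
Clamp to [0, 100] → 36
= HSL(173°, 36%, 52%)


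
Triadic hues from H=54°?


Triadic: equally spaced at 120° intervals
H1 = 54°
H2 = (54 + 120) mod 360 = 174°
H3 = (54 + 240) mod 360 = 294°
Triadic = 54°, 174°, 294°


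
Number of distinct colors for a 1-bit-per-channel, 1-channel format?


Total bits = 1 bits/channel × 1 channels = 1 bits
Distinct colors = 2^1
= 2 colors


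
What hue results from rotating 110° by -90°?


New hue = (H + rotation) mod 360
New hue = (110 -90) mod 360
= 20 mod 360
= 20°


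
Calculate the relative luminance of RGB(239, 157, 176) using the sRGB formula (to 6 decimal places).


Linearize each channel (sRGB transfer function): c = v/255; c_lin = c/12.92 if c ≤ 0.04045, else ((c+0.055)/1.055)^2.4
  R: 239/255 ≈ 0.937255 > 0.04045 → ((0.937255+0.055)/1.055)^2.4 ≈ 0.863157
  G: 157/255 ≈ 0.615686 > 0.04045 → ((0.615686+0.055)/1.055)^2.4 ≈ 0.337164
  B: 176/255 ≈ 0.690196 > 0.04045 → ((0.690196+0.055)/1.055)^2.4 ≈ 0.434154
R_lin = 0.863157, G_lin = 0.337164, B_lin = 0.434154
L = 0.2126×R + 0.7152×G + 0.0722×B
L = 0.2126×0.863157 + 0.7152×0.337164 + 0.0722×0.434154
L ≈ 0.455993


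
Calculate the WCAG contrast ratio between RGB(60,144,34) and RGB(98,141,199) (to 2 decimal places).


Linearize each sRGB channel c=v/255: c/12.92 if c ≤ 0.04045 else ((c+0.055)/1.055)^2.4
L = 0.2126×R_lin + 0.7152×G_lin + 0.0722×B_lin
Color 1 (60,144,34):
  R=60: 60/255≈0.2353 > 0.04045 → ((0.2353+0.055)/1.055)^2.4 ≈ 0.04519
  G=144: 144/255≈0.5647 > 0.04045 → ((0.5647+0.055)/1.055)^2.4 ≈ 0.27889
  B=34: 34/255≈0.1333 > 0.04045 → ((0.1333+0.055)/1.055)^2.4 ≈ 0.01600
  L1 = 0.2126×0.04519 + 0.7152×0.27889 + 0.0722×0.01600 ≈ 0.21023
Color 2 (98,141,199):
  R=98: 98/255≈0.3843 > 0.04045 → ((0.3843+0.055)/1.055)^2.4 ≈ 0.12214
  G=141: 141/255≈0.5529 > 0.04045 → ((0.5529+0.055)/1.055)^2.4 ≈ 0.26636
  B=199: 199/255≈0.7804 > 0.04045 → ((0.7804+0.055)/1.055)^2.4 ≈ 0.57112
  L2 = 0.2126×0.12214 + 0.7152×0.26636 + 0.0722×0.57112 ≈ 0.25770
Lighter = 0.25770, Darker = 0.21023
Ratio = (L_lighter + 0.05) / (L_darker + 0.05)
Ratio = (0.25770 + 0.05) / (0.21023 + 0.05) = 0.30770 / 0.26023 ≈ 1.1824
Ratio ≈ 1.18:1


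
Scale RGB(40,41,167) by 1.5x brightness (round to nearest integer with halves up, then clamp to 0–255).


Multiply each channel by 1.5, round half up, clamp to [0, 255]
R: 40×1.5 = 60
G: 41×1.5 = 61.5 → round → 62
B: 167×1.5 = 250.5 → round → 251
= RGB(60, 62, 251)


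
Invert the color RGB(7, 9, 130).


Invert: (255-R, 255-G, 255-B)
R: 255-7 = 248
G: 255-9 = 246
B: 255-130 = 125
= RGB(248, 246, 125)


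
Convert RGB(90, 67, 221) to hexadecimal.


R = 90 → 5A (hex)
G = 67 → 43 (hex)
B = 221 → DD (hex)
Hex = #5A43DD


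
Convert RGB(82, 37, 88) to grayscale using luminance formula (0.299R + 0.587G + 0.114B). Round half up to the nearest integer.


Gray = 0.299×R + 0.587×G + 0.114×B
Gray = 0.299×82 + 0.587×37 + 0.114×88
Gray = 24.518 + 21.719 + 10.032
Gray = 56.269 → round half up → 56
Gray = 56


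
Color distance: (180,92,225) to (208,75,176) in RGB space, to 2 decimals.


d = √[(R₁-R₂)² + (G₁-G₂)² + (B₁-B₂)²]
d = √[(180-208)² + (92-75)² + (225-176)²]
d = √[784 + 289 + 2401]
d = √3474
d ≈ 58.94


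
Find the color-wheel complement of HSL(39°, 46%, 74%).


Complement = opposite side of color wheel = hue + 180°
H' = (39 + 180) mod 360 = 219°
S and L unchanged.
= HSL(219°, 46%, 74%)


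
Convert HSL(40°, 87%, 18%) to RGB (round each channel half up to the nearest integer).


H=40°, S=0.87, L=0.18
C = (1-|2L-1|)×S = (1-|-0.64|)×0.87 = 0.3132
H' = H/60 = 40/60 ≈ 0.6667; X = C×(1-|H' mod 2 - 1|) = 0.2088
m = L - C/2 = 0.18 - 0.1566 = 0.0234
Sector ⌊H'⌋ = 0 → (R',G',B') = (0.3132, 0.2088, 0.0)
RGB = ((R'+m)×255, (G'+m)×255, (B'+m)×255) = (85.833, 59.211, 5.967)
Round half up → RGB(86, 59, 6)


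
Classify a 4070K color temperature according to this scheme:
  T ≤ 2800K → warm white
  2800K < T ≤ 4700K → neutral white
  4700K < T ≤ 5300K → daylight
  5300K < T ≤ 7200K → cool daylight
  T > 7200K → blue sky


Temperature: 4070K
2800K < 4070K ≤ 4700K → neutral white
Classification: neutral white


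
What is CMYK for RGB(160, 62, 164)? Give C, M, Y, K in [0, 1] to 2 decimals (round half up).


R'=160/255≈0.6275, G'=62/255≈0.2431, B'=164/255≈0.6431
K = 1 - max(R',G',B') = 1 - 164/255 = 91/255 = 0.35686… → 0.36
(1-R'-K)/(1-K) simplifies to (max-R)/max with max = 164:
C = (164-160)/164 = 4/164 = 0.02439… → 0.02
M = (164-62)/164 = 102/164 = 0.62195… → 0.62
Y = (164-164)/164 = 0/164 = 0 → 0.00
= CMYK(0.02, 0.62, 0.00, 0.36)


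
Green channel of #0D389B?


Color: #0D389B
R = 0D = 13
G = 38 = 56
B = 9B = 155
Green = 56


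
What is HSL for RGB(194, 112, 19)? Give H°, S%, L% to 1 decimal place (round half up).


Normalize: R'=194/255≈0.7608, G'=112/255≈0.4392, B'=19/255≈0.0745
Max=194/255, Min=19/255, Δ=Max-Min=175/255
L = (Max+Min)/2 = (194+19)/510 = 213/510 = 0.41764… → L = 41.8%
L ≤ 0.5 → S = Δ/(Max+Min) = 175/(194+19) = 175/213 = 0.82159… → S = 82.2%
(the 1/255 factors cancel in S and H, so raw channel differences can be used)
Max is R' → H = 60 × (((G-B)/Δ) mod 6) = 60 × (((112-19)/175) mod 6)
  93/175 = 0.5314…
  H = 60 × 0.5314… = 31.885…° → H = 31.9°
= HSL(31.9°, 82.2%, 41.8%)


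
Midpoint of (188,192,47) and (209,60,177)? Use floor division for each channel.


Midpoint: each channel = ⌊(C₁+C₂)/2⌋
R: ⌊(188+209)/2⌋ = 198
G: ⌊(192+60)/2⌋ = 126
B: ⌊(47+177)/2⌋ = 112
= RGB(198, 126, 112)


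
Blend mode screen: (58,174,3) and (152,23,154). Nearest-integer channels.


Screen: C = 255 - (255-A)×(255-B)/255, rounded to nearest integer
R: 255 - (255-58)×(255-152)/255 = 255 - 20291/255 ≈ 255 - 79.573 = 175.427 → 175
G: 255 - (255-174)×(255-23)/255 = 255 - 18792/255 ≈ 255 - 73.694 = 181.306 → 181
B: 255 - (255-3)×(255-154)/255 = 255 - 25452/255 ≈ 255 - 99.812 = 155.188 → 155
= RGB(175, 181, 155)


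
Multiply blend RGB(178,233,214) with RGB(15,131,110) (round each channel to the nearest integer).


Multiply: C = A×B/255, rounded to nearest integer
R: 178×15/255 = 2670/255 ≈ 10.471 → 10
G: 233×131/255 = 30523/255 ≈ 119.698 → 120
B: 214×110/255 = 23540/255 ≈ 92.314 → 92
= RGB(10, 120, 92)


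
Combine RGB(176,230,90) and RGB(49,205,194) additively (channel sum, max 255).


Additive: each channel = min(255, C₁+C₂)
R: 176+49 = 225 → 225
G: 230+205 = 435 → 255
B: 90+194 = 284 → 255
= RGB(225, 255, 255)


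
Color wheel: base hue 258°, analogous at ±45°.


Base hue: 258°
Left analog: (258 - 45) mod 360 = 213°
Right analog: (258 + 45) mod 360 = 303°
Analogous hues = 213° and 303°


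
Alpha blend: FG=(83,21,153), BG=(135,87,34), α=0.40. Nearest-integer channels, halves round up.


C = α×F + (1-α)×B, with 1-α = 0.60
R: 0.40×83 + 0.60×135 = 33.20 + 81.00 = 114.20 → 114
G: 0.40×21 + 0.60×87 = 8.40 + 52.20 = 60.60 → 61
B: 0.40×153 + 0.60×34 = 61.20 + 20.40 = 81.60 → 82
= RGB(114, 61, 82)


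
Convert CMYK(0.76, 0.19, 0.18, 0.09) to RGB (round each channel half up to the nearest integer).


R = 255 × (1-C) × (1-K) = 255 × 0.24 × 0.91 = 55.692 → 56
G = 255 × (1-M) × (1-K) = 255 × 0.81 × 0.91 = 187.9605 → 188
B = 255 × (1-Y) × (1-K) = 255 × 0.82 × 0.91 = 190.281 → 190
= RGB(56, 188, 190)


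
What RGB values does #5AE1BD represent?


5A → 90 (R)
E1 → 225 (G)
BD → 189 (B)
= RGB(90, 225, 189)


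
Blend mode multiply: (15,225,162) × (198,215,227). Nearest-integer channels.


Multiply: C = A×B/255, rounded to nearest integer
R: 15×198/255 = 2970/255 ≈ 11.647 → 12
G: 225×215/255 = 48375/255 ≈ 189.706 → 190
B: 162×227/255 = 36774/255 ≈ 144.212 → 144
= RGB(12, 190, 144)


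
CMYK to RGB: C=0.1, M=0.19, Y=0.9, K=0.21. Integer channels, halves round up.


R = 255 × (1-C) × (1-K) = 255 × 0.90 × 0.79 = 181.305 → 181
G = 255 × (1-M) × (1-K) = 255 × 0.81 × 0.79 = 163.1745 → 163
B = 255 × (1-Y) × (1-K) = 255 × 0.10 × 0.79 = 20.145 → 20
= RGB(181, 163, 20)


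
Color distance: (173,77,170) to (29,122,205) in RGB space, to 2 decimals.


d = √[(R₁-R₂)² + (G₁-G₂)² + (B₁-B₂)²]
d = √[(173-29)² + (77-122)² + (170-205)²]
d = √[20736 + 2025 + 1225]
d = √23986
d ≈ 154.87


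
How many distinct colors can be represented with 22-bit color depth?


Colors = 2^bits = 2^22
= 4,194,304 colors


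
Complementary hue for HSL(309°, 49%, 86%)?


Complement = opposite side of color wheel = hue + 180°
H' = (309 + 180) mod 360 = 129°
S and L unchanged.
= HSL(129°, 49%, 86%)


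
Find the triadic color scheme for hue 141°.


Triadic: equally spaced at 120° intervals
H1 = 141°
H2 = (141 + 120) mod 360 = 261°
H3 = (141 + 240) mod 360 = 21°
Triadic = 141°, 261°, 21°


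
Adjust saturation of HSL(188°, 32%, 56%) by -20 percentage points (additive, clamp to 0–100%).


Original S = 32%
Adjustment = -20 percentage points
New S = 32 + (-20) = 12
Clamp to [0, 100] → 12
= HSL(188°, 12%, 56%)


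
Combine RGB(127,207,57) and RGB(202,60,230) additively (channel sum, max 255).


Additive: each channel = min(255, C₁+C₂)
R: 127+202 = 329 → 255
G: 207+60 = 267 → 255
B: 57+230 = 287 → 255
= RGB(255, 255, 255)


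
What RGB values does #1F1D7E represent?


1F → 31 (R)
1D → 29 (G)
7E → 126 (B)
= RGB(31, 29, 126)


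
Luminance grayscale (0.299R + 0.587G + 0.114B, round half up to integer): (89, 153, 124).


Gray = 0.299×R + 0.587×G + 0.114×B
Gray = 0.299×89 + 0.587×153 + 0.114×124
Gray = 26.611 + 89.811 + 14.136
Gray = 130.558 → round half up → 131
Gray = 131


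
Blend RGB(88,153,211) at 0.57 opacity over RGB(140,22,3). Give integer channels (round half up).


C = α×F + (1-α)×B, with 1-α = 0.43
R: 0.57×88 + 0.43×140 = 50.16 + 60.20 = 110.36 → 110
G: 0.57×153 + 0.43×22 = 87.21 + 9.46 = 96.67 → 97
B: 0.57×211 + 0.43×3 = 120.27 + 1.29 = 121.56 → 122
= RGB(110, 97, 122)


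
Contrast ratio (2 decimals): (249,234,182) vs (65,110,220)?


Linearize each sRGB channel c=v/255: c/12.92 if c ≤ 0.04045 else ((c+0.055)/1.055)^2.4
L = 0.2126×R_lin + 0.7152×G_lin + 0.0722×B_lin
Color 1 (249,234,182):
  R=249: 249/255≈0.9765 > 0.04045 → ((0.9765+0.055)/1.055)^2.4 ≈ 0.94731
  G=234: 234/255≈0.9176 > 0.04045 → ((0.9176+0.055)/1.055)^2.4 ≈ 0.82279
  B=182: 182/255≈0.7137 > 0.04045 → ((0.7137+0.055)/1.055)^2.4 ≈ 0.46778
  L1 = 0.2126×0.94731 + 0.7152×0.82279 + 0.0722×0.46778 ≈ 0.82363
Color 2 (65,110,220):
  R=65: 65/255≈0.2549 > 0.04045 → ((0.2549+0.055)/1.055)^2.4 ≈ 0.05286
  G=110: 110/255≈0.4314 > 0.04045 → ((0.4314+0.055)/1.055)^2.4 ≈ 0.15593
  B=220: 220/255≈0.8627 > 0.04045 → ((0.8627+0.055)/1.055)^2.4 ≈ 0.71569
  L2 = 0.2126×0.05286 + 0.7152×0.15593 + 0.0722×0.71569 ≈ 0.17443
Lighter = 0.82363, Darker = 0.17443
Ratio = (L_lighter + 0.05) / (L_darker + 0.05)
Ratio = (0.82363 + 0.05) / (0.17443 + 0.05) = 0.87363 / 0.22443 ≈ 3.8927
Ratio ≈ 3.89:1


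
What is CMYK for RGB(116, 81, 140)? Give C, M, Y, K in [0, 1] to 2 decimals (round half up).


R'=116/255≈0.4549, G'=81/255≈0.3176, B'=140/255≈0.5490
K = 1 - max(R',G',B') = 1 - 140/255 = 115/255 = 0.45098… → 0.45
(1-R'-K)/(1-K) simplifies to (max-R)/max with max = 140:
C = (140-116)/140 = 24/140 = 0.17142… → 0.17
M = (140-81)/140 = 59/140 = 0.42142… → 0.42
Y = (140-140)/140 = 0/140 = 0 → 0.00
= CMYK(0.17, 0.42, 0.00, 0.45)


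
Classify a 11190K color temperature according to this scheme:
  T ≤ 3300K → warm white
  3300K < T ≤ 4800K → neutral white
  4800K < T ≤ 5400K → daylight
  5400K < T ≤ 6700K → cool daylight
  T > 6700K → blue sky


Temperature: 11190K
11190K > 6700K → blue sky
Classification: blue sky


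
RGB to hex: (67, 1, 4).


R = 67 → 43 (hex)
G = 1 → 01 (hex)
B = 4 → 04 (hex)
Hex = #430104


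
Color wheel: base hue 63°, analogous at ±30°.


Base hue: 63°
Left analog: (63 - 30) mod 360 = 33°
Right analog: (63 + 30) mod 360 = 93°
Analogous hues = 33° and 93°


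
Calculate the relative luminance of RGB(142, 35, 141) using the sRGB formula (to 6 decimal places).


Linearize each channel (sRGB transfer function): c = v/255; c_lin = c/12.92 if c ≤ 0.04045, else ((c+0.055)/1.055)^2.4
  R: 142/255 ≈ 0.556863 > 0.04045 → ((0.556863+0.055)/1.055)^2.4 ≈ 0.270498
  G: 35/255 ≈ 0.137255 > 0.04045 → ((0.137255+0.055)/1.055)^2.4 ≈ 0.016807
  B: 141/255 ≈ 0.552941 > 0.04045 → ((0.552941+0.055)/1.055)^2.4 ≈ 0.266356
R_lin = 0.270498, G_lin = 0.016807, B_lin = 0.266356
L = 0.2126×R + 0.7152×G + 0.0722×B
L = 0.2126×0.270498 + 0.7152×0.016807 + 0.0722×0.266356
L ≈ 0.088759


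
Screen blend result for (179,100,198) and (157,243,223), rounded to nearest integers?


Screen: C = 255 - (255-A)×(255-B)/255, rounded to nearest integer
R: 255 - (255-179)×(255-157)/255 = 255 - 7448/255 ≈ 255 - 29.208 = 225.792 → 226
G: 255 - (255-100)×(255-243)/255 = 255 - 1860/255 ≈ 255 - 7.294 = 247.706 → 248
B: 255 - (255-198)×(255-223)/255 = 255 - 1824/255 ≈ 255 - 7.153 = 247.847 → 248
= RGB(226, 248, 248)


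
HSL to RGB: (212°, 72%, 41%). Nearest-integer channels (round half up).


H=212°, S=0.72, L=0.41
C = (1-|2L-1|)×S = (1-|-0.18|)×0.72 = 0.5904
H' = H/60 = 212/60 ≈ 3.5333; X = C×(1-|H' mod 2 - 1|) = 0.27552
m = L - C/2 = 0.41 - 0.2952 = 0.1148
Sector ⌊H'⌋ = 3 → (R',G',B') = (0.0, 0.27552, 0.5904)
RGB = ((R'+m)×255, (G'+m)×255, (B'+m)×255) = (29.274, 99.5316, 179.826)
Round half up → RGB(29, 100, 180)


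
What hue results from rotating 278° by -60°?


New hue = (H + rotation) mod 360
New hue = (278 -60) mod 360
= 218 mod 360
= 218°


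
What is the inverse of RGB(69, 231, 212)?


Invert: (255-R, 255-G, 255-B)
R: 255-69 = 186
G: 255-231 = 24
B: 255-212 = 43
= RGB(186, 24, 43)


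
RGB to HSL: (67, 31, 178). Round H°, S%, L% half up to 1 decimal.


Normalize: R'=67/255≈0.2627, G'=31/255≈0.1216, B'=178/255≈0.6980
Max=178/255, Min=31/255, Δ=Max-Min=147/255
L = (Max+Min)/2 = (178+31)/510 = 209/510 = 0.40980… → L = 41.0%
L ≤ 0.5 → S = Δ/(Max+Min) = 147/(178+31) = 147/209 = 0.70334… → S = 70.3%
(the 1/255 factors cancel in S and H, so raw channel differences can be used)
Max is B' → H = 60 × ((R-G)/Δ + 4) = 60 × ((67-31)/147 + 4)
  36/147 + 4 = 0.2448… + 4 = 4.2448…
  H = 60 × 4.2448… = 254.693…° → H = 254.7°
= HSL(254.7°, 70.3%, 41.0%)


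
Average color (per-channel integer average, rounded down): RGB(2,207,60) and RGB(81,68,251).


Midpoint: each channel = ⌊(C₁+C₂)/2⌋
R: ⌊(2+81)/2⌋ = 41
G: ⌊(207+68)/2⌋ = 137
B: ⌊(60+251)/2⌋ = 155
= RGB(41, 137, 155)


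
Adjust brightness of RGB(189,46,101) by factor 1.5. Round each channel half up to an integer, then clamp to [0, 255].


Multiply each channel by 1.5, round half up, clamp to [0, 255]
R: 189×1.5 = 283.5 → round → 284 → clamp → 255
G: 46×1.5 = 69
B: 101×1.5 = 151.5 → round → 152
= RGB(255, 69, 152)


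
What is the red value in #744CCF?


Color: #744CCF
R = 74 = 116
G = 4C = 76
B = CF = 207
Red = 116


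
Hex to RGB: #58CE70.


58 → 88 (R)
CE → 206 (G)
70 → 112 (B)
= RGB(88, 206, 112)


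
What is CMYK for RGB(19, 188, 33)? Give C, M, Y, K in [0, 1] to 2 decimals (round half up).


R'=19/255≈0.0745, G'=188/255≈0.7373, B'=33/255≈0.1294
K = 1 - max(R',G',B') = 1 - 188/255 = 67/255 = 0.26274… → 0.26
(1-R'-K)/(1-K) simplifies to (max-R)/max with max = 188:
C = (188-19)/188 = 169/188 = 0.89893… → 0.90
M = (188-188)/188 = 0/188 = 0 → 0.00
Y = (188-33)/188 = 155/188 = 0.82446… → 0.82
= CMYK(0.90, 0.00, 0.82, 0.26)
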